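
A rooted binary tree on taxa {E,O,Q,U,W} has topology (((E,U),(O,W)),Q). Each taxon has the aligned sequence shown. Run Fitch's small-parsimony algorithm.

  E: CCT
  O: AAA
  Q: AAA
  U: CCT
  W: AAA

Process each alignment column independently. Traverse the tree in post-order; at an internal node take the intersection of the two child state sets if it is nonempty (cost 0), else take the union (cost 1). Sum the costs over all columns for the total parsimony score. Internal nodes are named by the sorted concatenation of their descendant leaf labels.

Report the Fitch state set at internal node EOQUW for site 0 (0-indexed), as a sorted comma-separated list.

A

[col 0] EU: children E:{C}, U:{C} ∩→ {C}; cost 0
[col 0] OW: children O:{A}, W:{A} ∩→ {A}; cost 0
[col 0] EOUW: children EU:{C}, OW:{A} ∪→ {A,C}; cost 1
[col 0] EOQUW: children EOUW:{A,C}, Q:{A} ∩→ {A}; cost 0
[col 1] EU: children E:{C}, U:{C} ∩→ {C}; cost 0
[col 1] OW: children O:{A}, W:{A} ∩→ {A}; cost 0
[col 1] EOUW: children EU:{C}, OW:{A} ∪→ {A,C}; cost 1
[col 1] EOQUW: children EOUW:{A,C}, Q:{A} ∩→ {A}; cost 0
[col 2] EU: children E:{T}, U:{T} ∩→ {T}; cost 0
[col 2] OW: children O:{A}, W:{A} ∩→ {A}; cost 0
[col 2] EOUW: children EU:{T}, OW:{A} ∪→ {A,T}; cost 1
[col 2] EOQUW: children EOUW:{A,T}, Q:{A} ∩→ {A}; cost 0
per-site changes: [1, 1, 1]; total = 3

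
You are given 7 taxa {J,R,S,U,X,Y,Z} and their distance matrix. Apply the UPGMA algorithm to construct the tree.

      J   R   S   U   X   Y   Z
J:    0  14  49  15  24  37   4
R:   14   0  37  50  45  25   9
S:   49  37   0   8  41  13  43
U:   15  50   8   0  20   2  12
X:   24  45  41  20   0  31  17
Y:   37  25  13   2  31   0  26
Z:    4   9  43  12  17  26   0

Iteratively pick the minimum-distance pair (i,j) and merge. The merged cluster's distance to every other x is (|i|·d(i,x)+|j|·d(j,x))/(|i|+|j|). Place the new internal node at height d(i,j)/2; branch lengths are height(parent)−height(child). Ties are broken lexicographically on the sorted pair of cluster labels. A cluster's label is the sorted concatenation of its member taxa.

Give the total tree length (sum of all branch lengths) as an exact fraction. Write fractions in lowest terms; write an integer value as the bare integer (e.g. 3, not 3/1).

1. join U+Y (d=2) ⇒ UY; edges |U|=1, |Y|=1
  updated: d(J,UY)=26, d(R,UY)=75/2, d(S,UY)=21/2, d(UY,X)=51/2, d(UY,Z)=19
2. join J+Z (d=4) ⇒ JZ; edges |J|=2, |Z|=2
  updated: d(JZ,R)=23/2, d(JZ,S)=46, d(JZ,UY)=45/2, d(JZ,X)=41/2
3. join S+UY (d=21/2) ⇒ SUY; edges |S|=21/4, |UY|=17/4
  updated: d(JZ,SUY)=91/3, d(R,SUY)=112/3, d(SUY,X)=92/3
4. join JZ+R (d=23/2) ⇒ JRZ; edges |JZ|=15/4, |R|=23/4
  updated: d(JRZ,SUY)=98/3, d(JRZ,X)=86/3
5. join JRZ+X (d=86/3) ⇒ JRXZ; edges |JRZ|=103/12, |X|=43/3
  updated: d(JRXZ,SUY)=193/6
6. join JRXZ+SUY (d=193/6) ⇒ JRSUXYZ; edges |JRXZ|=7/4, |SUY|=65/6
final tree: ((((J:2,Z:2):15/4,R:23/4):103/12,X:43/3):7/4,(S:21/4,(U:1,Y:1):17/4):65/6)
total length: 121/2

121/2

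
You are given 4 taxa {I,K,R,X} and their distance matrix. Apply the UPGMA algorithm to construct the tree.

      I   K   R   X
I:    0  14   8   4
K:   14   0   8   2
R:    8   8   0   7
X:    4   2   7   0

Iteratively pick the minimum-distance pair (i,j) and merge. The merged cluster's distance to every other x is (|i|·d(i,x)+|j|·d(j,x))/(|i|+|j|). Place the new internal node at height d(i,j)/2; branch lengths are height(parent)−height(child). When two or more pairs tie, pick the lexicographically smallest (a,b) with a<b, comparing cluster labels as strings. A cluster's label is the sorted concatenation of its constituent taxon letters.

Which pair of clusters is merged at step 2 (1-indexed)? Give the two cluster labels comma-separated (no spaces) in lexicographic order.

iteration 1: select K,X (d=2); attach at lengths (1, 1); label the merged cluster KX
  updated: d(I,KX)=9, d(KX,R)=15/2
iteration 2: select KX,R (d=15/2); attach at lengths (11/4, 15/4); label the merged cluster KRX
  updated: d(I,KRX)=26/3
iteration 3: select I,KRX (d=26/3); attach at lengths (13/3, 7/12); label the merged cluster IKRX
final tree: (I:13/3,((K:1,X:1):11/4,R:15/4):7/12)
total length: 161/12

KX,R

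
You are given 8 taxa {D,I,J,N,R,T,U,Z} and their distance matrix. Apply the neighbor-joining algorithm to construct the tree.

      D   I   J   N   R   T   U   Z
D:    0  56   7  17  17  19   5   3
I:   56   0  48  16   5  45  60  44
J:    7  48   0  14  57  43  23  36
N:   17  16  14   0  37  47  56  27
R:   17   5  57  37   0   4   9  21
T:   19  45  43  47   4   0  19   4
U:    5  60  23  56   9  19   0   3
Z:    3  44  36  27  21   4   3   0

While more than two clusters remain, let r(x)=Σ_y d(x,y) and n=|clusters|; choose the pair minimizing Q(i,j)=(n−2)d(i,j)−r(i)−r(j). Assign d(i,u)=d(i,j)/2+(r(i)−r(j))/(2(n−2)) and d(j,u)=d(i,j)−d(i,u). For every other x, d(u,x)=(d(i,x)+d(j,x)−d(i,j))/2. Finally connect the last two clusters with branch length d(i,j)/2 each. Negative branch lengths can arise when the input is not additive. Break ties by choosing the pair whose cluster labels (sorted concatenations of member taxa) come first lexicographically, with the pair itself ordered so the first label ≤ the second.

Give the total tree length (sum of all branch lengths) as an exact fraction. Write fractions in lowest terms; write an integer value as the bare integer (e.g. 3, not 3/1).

1. join I+R (d=5, Q=-394) ⇒ IR; edges |I|=77/6, |R|=-47/6
  updated: d(D,IR)=34, d(IR,J)=50, d(IR,N)=24, d(IR,T)=22, d(IR,U)=32, d(IR,Z)=30
2. join J+N (d=14, Q=-288) ⇒ JN; edges |J|=29/5, |N|=41/5
  updated: d(D,JN)=5, d(IR,JN)=30, d(JN,T)=38, d(JN,U)=65/2, d(JN,Z)=49/2
3. join D+JN (d=5, Q=-176) ⇒ DJN; edges |D|=-11/2, |JN|=21/2
  updated: d(DJN,IR)=59/2, d(DJN,T)=26, d(DJN,U)=65/4, d(DJN,Z)=45/4
4. join IR+T (d=22, Q=-237/2) ⇒ IRT; edges |IR|=217/12, |T|=47/12
  updated: d(DJN,IRT)=67/4, d(IRT,U)=29/2, d(IRT,Z)=6
5. join DJN+IRT (d=67/4, Q=-48) ⇒ DIJNRT; edges |DJN|=81/8, |IRT|=53/8
  updated: d(DIJNRT,U)=7, d(DIJNRT,Z)=1/4
6. join DIJNRT+U (d=7, Q=-41/4) ⇒ DIJNRTU; edges |DIJNRT|=17/8, |U|=39/8
  updated: d(DIJNRTU,Z)=-15/8
7. join DIJNRTU+Z (d=-15/8) ⇒ DIJNRTUZ; edges |DIJNRTU|=-15/16, |Z|=-15/16
final tree: ((((D:-11/2,(J:29/5,N:41/5):21/2):81/8,((I:77/6,R:-47/6):217/12,T:47/12):53/8):17/8,U:39/8):-15/16,Z:-15/16)
total length: 543/8

543/8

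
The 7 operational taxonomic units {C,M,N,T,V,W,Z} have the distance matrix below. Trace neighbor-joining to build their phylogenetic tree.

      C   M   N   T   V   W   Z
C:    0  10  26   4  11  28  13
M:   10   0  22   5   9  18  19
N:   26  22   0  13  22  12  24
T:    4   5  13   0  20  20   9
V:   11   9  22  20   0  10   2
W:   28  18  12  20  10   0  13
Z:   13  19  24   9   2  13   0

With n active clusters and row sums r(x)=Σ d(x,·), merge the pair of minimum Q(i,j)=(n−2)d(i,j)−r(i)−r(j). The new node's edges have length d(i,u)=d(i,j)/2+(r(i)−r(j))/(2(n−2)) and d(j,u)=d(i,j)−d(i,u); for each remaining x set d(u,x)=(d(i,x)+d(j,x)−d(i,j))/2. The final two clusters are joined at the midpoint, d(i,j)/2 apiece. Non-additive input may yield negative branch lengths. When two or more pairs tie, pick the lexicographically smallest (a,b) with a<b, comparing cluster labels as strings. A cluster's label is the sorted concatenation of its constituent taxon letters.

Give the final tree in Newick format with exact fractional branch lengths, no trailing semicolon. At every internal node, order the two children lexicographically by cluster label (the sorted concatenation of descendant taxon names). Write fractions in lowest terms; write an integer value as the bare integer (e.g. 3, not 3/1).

iteration 1: select N,W (d=12, Q=-160); attach at lengths (39/5, 21/5); label the merged cluster NW
  updated: d(C,NW)=21, d(M,NW)=14, d(NW,T)=21/2, d(NW,V)=10, d(NW,Z)=25/2
iteration 2: select V,Z (d=2, Q=-199/2); attach at lengths (9/16, 23/16); label the merged cluster VZ
  updated: d(C,VZ)=11, d(M,VZ)=13, d(NW,VZ)=41/4, d(T,VZ)=27/2
iteration 3: select NW,VZ (d=41/4, Q=-291/4); attach at lengths (155/24, 91/24); label the merged cluster NVWZ
  updated: d(C,NVWZ)=87/8, d(M,NVWZ)=67/8, d(NVWZ,T)=55/8
iteration 4: select C,T (d=4, Q=-131/4); attach at lengths (17/4, -1/4); label the merged cluster CT
  updated: d(CT,M)=11/2, d(CT,NVWZ)=55/8
iteration 5: select CT,M (d=11/2, Q=-83/4); attach at lengths (2, 7/2); label the merged cluster CMT
  updated: d(CMT,NVWZ)=39/8
iteration 6: select CMT,NVWZ (d=39/8); attach at lengths (39/16, 39/16); label the merged cluster CMNTVWZ
final tree: (((C:17/4,T:-1/4):2,M:7/2):39/16,((N:39/5,W:21/5):155/24,(V:9/16,Z:23/16):91/24):39/16)
total length: 309/8

(((C:17/4,T:-1/4):2,M:7/2):39/16,((N:39/5,W:21/5):155/24,(V:9/16,Z:23/16):91/24):39/16)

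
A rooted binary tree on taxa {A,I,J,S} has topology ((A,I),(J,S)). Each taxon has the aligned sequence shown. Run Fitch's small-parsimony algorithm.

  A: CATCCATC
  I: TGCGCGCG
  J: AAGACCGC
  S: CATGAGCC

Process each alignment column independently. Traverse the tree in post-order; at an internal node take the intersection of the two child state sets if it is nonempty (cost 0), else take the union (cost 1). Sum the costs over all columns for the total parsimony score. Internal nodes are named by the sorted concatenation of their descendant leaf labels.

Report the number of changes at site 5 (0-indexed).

[col 0] AI: children A:{C}, I:{T} ∪→ {C,T}; cost 1
[col 0] JS: children J:{A}, S:{C} ∪→ {A,C}; cost 1
[col 0] AIJS: children AI:{C,T}, JS:{A,C} ∩→ {C}; cost 0
[col 1] AI: children A:{A}, I:{G} ∪→ {A,G}; cost 1
[col 1] JS: children J:{A}, S:{A} ∩→ {A}; cost 0
[col 1] AIJS: children AI:{A,G}, JS:{A} ∩→ {A}; cost 0
[col 2] AI: children A:{T}, I:{C} ∪→ {C,T}; cost 1
[col 2] JS: children J:{G}, S:{T} ∪→ {G,T}; cost 1
[col 2] AIJS: children AI:{C,T}, JS:{G,T} ∩→ {T}; cost 0
[col 3] AI: children A:{C}, I:{G} ∪→ {C,G}; cost 1
[col 3] JS: children J:{A}, S:{G} ∪→ {A,G}; cost 1
[col 3] AIJS: children AI:{C,G}, JS:{A,G} ∩→ {G}; cost 0
[col 4] AI: children A:{C}, I:{C} ∩→ {C}; cost 0
[col 4] JS: children J:{C}, S:{A} ∪→ {A,C}; cost 1
[col 4] AIJS: children AI:{C}, JS:{A,C} ∩→ {C}; cost 0
[col 5] AI: children A:{A}, I:{G} ∪→ {A,G}; cost 1
[col 5] JS: children J:{C}, S:{G} ∪→ {C,G}; cost 1
[col 5] AIJS: children AI:{A,G}, JS:{C,G} ∩→ {G}; cost 0
[col 6] AI: children A:{T}, I:{C} ∪→ {C,T}; cost 1
[col 6] JS: children J:{G}, S:{C} ∪→ {C,G}; cost 1
[col 6] AIJS: children AI:{C,T}, JS:{C,G} ∩→ {C}; cost 0
[col 7] AI: children A:{C}, I:{G} ∪→ {C,G}; cost 1
[col 7] JS: children J:{C}, S:{C} ∩→ {C}; cost 0
[col 7] AIJS: children AI:{C,G}, JS:{C} ∩→ {C}; cost 0
per-site changes: [2, 1, 2, 2, 1, 2, 2, 1]; total = 13

2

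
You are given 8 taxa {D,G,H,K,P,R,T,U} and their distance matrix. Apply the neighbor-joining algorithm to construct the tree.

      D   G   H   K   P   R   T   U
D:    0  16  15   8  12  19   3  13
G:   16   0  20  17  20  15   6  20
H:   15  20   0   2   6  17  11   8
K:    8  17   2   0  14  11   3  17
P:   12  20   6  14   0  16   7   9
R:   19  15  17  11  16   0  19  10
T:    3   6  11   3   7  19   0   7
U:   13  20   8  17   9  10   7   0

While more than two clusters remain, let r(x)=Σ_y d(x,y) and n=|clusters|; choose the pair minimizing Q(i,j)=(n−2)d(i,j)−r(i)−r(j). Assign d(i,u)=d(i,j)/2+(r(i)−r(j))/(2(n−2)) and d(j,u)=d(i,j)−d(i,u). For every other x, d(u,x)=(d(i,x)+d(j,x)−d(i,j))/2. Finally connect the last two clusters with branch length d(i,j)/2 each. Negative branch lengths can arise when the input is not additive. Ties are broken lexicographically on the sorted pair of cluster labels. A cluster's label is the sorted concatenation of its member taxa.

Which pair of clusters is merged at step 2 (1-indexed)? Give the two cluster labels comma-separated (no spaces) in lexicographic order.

iteration 1: select H,K (d=2, Q=-139); attach at lengths (19/12, 5/12); label the merged cluster HK
  updated: d(D,HK)=21/2, d(G,HK)=35/2, d(HK,P)=9, d(HK,R)=13, d(HK,T)=6, d(HK,U)=23/2
iteration 2: select G,T (d=6, Q=-225/2); attach at lengths (153/20, -33/20); label the merged cluster GT
  updated: d(D,GT)=13/2, d(GT,HK)=35/4, d(GT,P)=21/2, d(GT,R)=14, d(GT,U)=21/2
iteration 3: select R,U (d=10, Q=-86); attach at lengths (29/4, 11/4); label the merged cluster RU
  updated: d(D,RU)=11, d(GT,RU)=29/4, d(HK,RU)=29/4, d(P,RU)=15/2
iteration 4: select D,GT (d=13/2, Q=-107/2); attach at lengths (53/12, 25/12); label the merged cluster DGT
  updated: d(DGT,HK)=51/8, d(DGT,P)=8, d(DGT,RU)=47/8
iteration 5: select DGT,HK (d=51/8, Q=-241/8); attach at lengths (83/32, 121/32); label the merged cluster DGHKT
  updated: d(DGHKT,P)=85/16, d(DGHKT,RU)=27/8
iteration 6: select DGHKT,P (d=85/16, Q=-259/16); attach at lengths (19/32, 151/32); label the merged cluster DGHKPT
  updated: d(DGHKPT,RU)=89/32
iteration 7: select DGHKPT,RU (d=89/32); attach at lengths (89/64, 89/64); label the merged cluster DGHKPRTU
final tree: ((((D:53/12,(G:153/20,T:-33/20):25/12):83/32,(H:19/12,K:5/12):121/32):19/32,P:151/32):89/64,(R:29/4,U:11/4):89/64)
total length: 1247/32

G,T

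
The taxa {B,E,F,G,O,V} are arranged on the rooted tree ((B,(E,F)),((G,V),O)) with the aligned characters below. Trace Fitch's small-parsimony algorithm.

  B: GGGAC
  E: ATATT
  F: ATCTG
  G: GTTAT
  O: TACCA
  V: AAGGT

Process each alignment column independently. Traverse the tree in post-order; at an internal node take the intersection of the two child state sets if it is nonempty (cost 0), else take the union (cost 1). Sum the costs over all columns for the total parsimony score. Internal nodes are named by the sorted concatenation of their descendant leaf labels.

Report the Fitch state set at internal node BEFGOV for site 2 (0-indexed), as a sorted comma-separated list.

site 0, node EF: E={A} ∩ F={A} → {A} (+0)
site 0, node BEF: B={G} ∪ EF={A} → {A,G} (+1)
site 0, node GV: G={G} ∪ V={A} → {A,G} (+1)
site 0, node GOV: GV={A,G} ∪ O={T} → {A,G,T} (+1)
site 0, node BEFGOV: BEF={A,G} ∩ GOV={A,G,T} → {A,G} (+0)
site 1, node EF: E={T} ∩ F={T} → {T} (+0)
site 1, node BEF: B={G} ∪ EF={T} → {G,T} (+1)
site 1, node GV: G={T} ∪ V={A} → {A,T} (+1)
site 1, node GOV: GV={A,T} ∩ O={A} → {A} (+0)
site 1, node BEFGOV: BEF={G,T} ∪ GOV={A} → {A,G,T} (+1)
site 2, node EF: E={A} ∪ F={C} → {A,C} (+1)
site 2, node BEF: B={G} ∪ EF={A,C} → {A,C,G} (+1)
site 2, node GV: G={T} ∪ V={G} → {G,T} (+1)
site 2, node GOV: GV={G,T} ∪ O={C} → {C,G,T} (+1)
site 2, node BEFGOV: BEF={A,C,G} ∩ GOV={C,G,T} → {C,G} (+0)
site 3, node EF: E={T} ∩ F={T} → {T} (+0)
site 3, node BEF: B={A} ∪ EF={T} → {A,T} (+1)
site 3, node GV: G={A} ∪ V={G} → {A,G} (+1)
site 3, node GOV: GV={A,G} ∪ O={C} → {A,C,G} (+1)
site 3, node BEFGOV: BEF={A,T} ∩ GOV={A,C,G} → {A} (+0)
site 4, node EF: E={T} ∪ F={G} → {G,T} (+1)
site 4, node BEF: B={C} ∪ EF={G,T} → {C,G,T} (+1)
site 4, node GV: G={T} ∩ V={T} → {T} (+0)
site 4, node GOV: GV={T} ∪ O={A} → {A,T} (+1)
site 4, node BEFGOV: BEF={C,G,T} ∩ GOV={A,T} → {T} (+0)
per-site changes: [3, 3, 4, 3, 3]; total = 16

C,G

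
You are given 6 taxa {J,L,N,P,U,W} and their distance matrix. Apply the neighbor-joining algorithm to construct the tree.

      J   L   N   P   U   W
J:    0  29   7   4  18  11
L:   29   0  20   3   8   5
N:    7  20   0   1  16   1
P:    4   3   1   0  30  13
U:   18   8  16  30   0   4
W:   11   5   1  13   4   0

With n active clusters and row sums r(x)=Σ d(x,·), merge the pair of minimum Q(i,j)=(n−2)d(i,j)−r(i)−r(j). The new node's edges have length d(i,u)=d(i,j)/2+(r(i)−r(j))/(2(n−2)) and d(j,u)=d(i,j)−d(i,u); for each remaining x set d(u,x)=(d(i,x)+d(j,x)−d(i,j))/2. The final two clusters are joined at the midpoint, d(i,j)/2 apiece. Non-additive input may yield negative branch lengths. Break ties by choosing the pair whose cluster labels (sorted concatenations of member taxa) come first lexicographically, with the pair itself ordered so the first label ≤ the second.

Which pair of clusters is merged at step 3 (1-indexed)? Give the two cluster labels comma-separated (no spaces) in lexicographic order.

1. join L+U (d=8, Q=-109) ⇒ LU; edges |L|=21/8, |U|=43/8
  updated: d(J,LU)=39/2, d(LU,N)=14, d(LU,P)=25/2, d(LU,W)=1/2
2. join LU+W (d=1/2, Q=-141/2) ⇒ LUW; edges |LU|=15/4, |W|=-13/4
  updated: d(J,LUW)=15, d(LUW,N)=29/4, d(LUW,P)=25/2
3. join J+P (d=4, Q=-71/2) ⇒ JP; edges |J|=33/8, |P|=-1/8
  updated: d(JP,LUW)=47/4, d(JP,N)=2
4. join JP+LUW (d=47/4, Q=-21) ⇒ JLPUW; edges |JP|=13/4, |LUW|=17/2
  updated: d(JLPUW,N)=-5/4
5. join JLPUW+N (d=-5/4) ⇒ JLNPUW; edges |JLPUW|=-5/8, |N|=-5/8
final tree: (((J:33/8,P:-1/8):13/4,((L:21/8,U:43/8):15/4,W:-13/4):17/2):-5/8,N:-5/8)
total length: 23

J,P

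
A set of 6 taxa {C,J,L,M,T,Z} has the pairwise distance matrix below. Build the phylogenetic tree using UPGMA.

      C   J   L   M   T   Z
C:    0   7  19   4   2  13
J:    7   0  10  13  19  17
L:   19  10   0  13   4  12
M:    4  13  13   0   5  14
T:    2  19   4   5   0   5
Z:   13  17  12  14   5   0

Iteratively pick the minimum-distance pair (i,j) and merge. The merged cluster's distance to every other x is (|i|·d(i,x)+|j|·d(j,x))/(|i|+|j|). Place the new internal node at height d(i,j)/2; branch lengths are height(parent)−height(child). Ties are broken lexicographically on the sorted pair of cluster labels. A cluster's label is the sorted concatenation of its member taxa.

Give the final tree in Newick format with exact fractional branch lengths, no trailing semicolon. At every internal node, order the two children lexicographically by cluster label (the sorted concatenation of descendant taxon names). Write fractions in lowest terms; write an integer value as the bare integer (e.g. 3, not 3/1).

((((C:1,T:1):5/4,M:9/4):37/12,Z:16/3):7/6,(J:5,L:5):3/2)

iteration 1: select C,T (d=2); attach at lengths (1, 1); label the merged cluster CT
  updated: d(CT,J)=13, d(CT,L)=23/2, d(CT,M)=9/2, d(CT,Z)=9
iteration 2: select CT,M (d=9/2); attach at lengths (5/4, 9/4); label the merged cluster CMT
  updated: d(CMT,J)=13, d(CMT,L)=12, d(CMT,Z)=32/3
iteration 3: select J,L (d=10); attach at lengths (5, 5); label the merged cluster JL
  updated: d(CMT,JL)=25/2, d(JL,Z)=29/2
iteration 4: select CMT,Z (d=32/3); attach at lengths (37/12, 16/3); label the merged cluster CMTZ
  updated: d(CMTZ,JL)=13
iteration 5: select CMTZ,JL (d=13); attach at lengths (7/6, 3/2); label the merged cluster CJLMTZ
final tree: ((((C:1,T:1):5/4,M:9/4):37/12,Z:16/3):7/6,(J:5,L:5):3/2)
total length: 319/12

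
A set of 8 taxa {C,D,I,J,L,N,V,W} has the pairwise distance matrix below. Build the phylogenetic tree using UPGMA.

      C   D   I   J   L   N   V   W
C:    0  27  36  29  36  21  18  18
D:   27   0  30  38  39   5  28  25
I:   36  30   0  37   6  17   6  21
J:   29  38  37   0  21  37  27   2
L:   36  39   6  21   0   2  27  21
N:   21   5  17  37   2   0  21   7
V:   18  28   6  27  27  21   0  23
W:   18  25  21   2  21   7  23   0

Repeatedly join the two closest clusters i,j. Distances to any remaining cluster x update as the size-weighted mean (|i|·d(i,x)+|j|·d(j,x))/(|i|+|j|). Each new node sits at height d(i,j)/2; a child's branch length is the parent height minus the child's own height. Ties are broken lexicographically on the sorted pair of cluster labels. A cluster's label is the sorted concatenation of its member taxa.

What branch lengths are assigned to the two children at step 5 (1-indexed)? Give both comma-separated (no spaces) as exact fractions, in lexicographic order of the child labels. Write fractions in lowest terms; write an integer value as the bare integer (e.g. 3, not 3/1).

47/4,43/4

step 1: merge (J,W) at d=2; branch lengths J→1, W→1; new cluster JW
  updated: d(C,JW)=47/2, d(D,JW)=63/2, d(I,JW)=29, d(JW,L)=21, d(JW,N)=22, d(JW,V)=25
step 2: merge (L,N) at d=2; branch lengths L→1, N→1; new cluster LN
  updated: d(C,LN)=57/2, d(D,LN)=22, d(I,LN)=23/2, d(JW,LN)=43/2, d(LN,V)=24
step 3: merge (I,V) at d=6; branch lengths I→3, V→3; new cluster IV
  updated: d(C,IV)=27, d(D,IV)=29, d(IV,JW)=27, d(IV,LN)=71/4
step 4: merge (IV,LN) at d=71/4; branch lengths IV→47/8, LN→63/8; new cluster ILNV
  updated: d(C,ILNV)=111/4, d(D,ILNV)=51/2, d(ILNV,JW)=97/4
step 5: merge (C,JW) at d=47/2; branch lengths C→47/4, JW→43/4; new cluster CJW
  updated: d(CJW,D)=30, d(CJW,ILNV)=305/12
step 6: merge (CJW,ILNV) at d=305/12; branch lengths CJW→23/24, ILNV→23/6; new cluster CIJLNVW
  updated: d(CIJLNVW,D)=192/7
step 7: merge (CIJLNVW,D) at d=192/7; branch lengths CIJLNVW→169/168, D→96/7; new cluster CDIJLNVW
final tree: (((C:47/4,(J:1,W:1):43/4):23/24,((I:3,V:3):47/8,(L:1,N:1):63/8):23/6):169/168,D:96/7)
total length: 1381/21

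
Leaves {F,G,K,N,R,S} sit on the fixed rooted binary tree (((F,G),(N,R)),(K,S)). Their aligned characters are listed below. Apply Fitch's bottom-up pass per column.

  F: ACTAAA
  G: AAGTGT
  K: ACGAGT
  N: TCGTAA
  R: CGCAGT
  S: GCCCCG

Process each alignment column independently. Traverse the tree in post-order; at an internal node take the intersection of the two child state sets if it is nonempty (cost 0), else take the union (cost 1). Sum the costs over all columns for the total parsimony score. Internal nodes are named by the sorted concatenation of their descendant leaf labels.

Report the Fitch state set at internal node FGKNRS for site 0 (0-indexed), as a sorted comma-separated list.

FG@0: {A} ∩ {A} = {A} (intersection, +0)
NR@0: {T} ∪ {C} = {C,T} (union, +1)
FGNR@0: {A} ∪ {C,T} = {A,C,T} (union, +1)
KS@0: {A} ∪ {G} = {A,G} (union, +1)
FGKNRS@0: {A,C,T} ∩ {A,G} = {A} (intersection, +0)
FG@1: {C} ∪ {A} = {A,C} (union, +1)
NR@1: {C} ∪ {G} = {C,G} (union, +1)
FGNR@1: {A,C} ∩ {C,G} = {C} (intersection, +0)
KS@1: {C} ∩ {C} = {C} (intersection, +0)
FGKNRS@1: {C} ∩ {C} = {C} (intersection, +0)
FG@2: {T} ∪ {G} = {G,T} (union, +1)
NR@2: {G} ∪ {C} = {C,G} (union, +1)
FGNR@2: {G,T} ∩ {C,G} = {G} (intersection, +0)
KS@2: {G} ∪ {C} = {C,G} (union, +1)
FGKNRS@2: {G} ∩ {C,G} = {G} (intersection, +0)
FG@3: {A} ∪ {T} = {A,T} (union, +1)
NR@3: {T} ∪ {A} = {A,T} (union, +1)
FGNR@3: {A,T} ∩ {A,T} = {A,T} (intersection, +0)
KS@3: {A} ∪ {C} = {A,C} (union, +1)
FGKNRS@3: {A,T} ∩ {A,C} = {A} (intersection, +0)
FG@4: {A} ∪ {G} = {A,G} (union, +1)
NR@4: {A} ∪ {G} = {A,G} (union, +1)
FGNR@4: {A,G} ∩ {A,G} = {A,G} (intersection, +0)
KS@4: {G} ∪ {C} = {C,G} (union, +1)
FGKNRS@4: {A,G} ∩ {C,G} = {G} (intersection, +0)
FG@5: {A} ∪ {T} = {A,T} (union, +1)
NR@5: {A} ∪ {T} = {A,T} (union, +1)
FGNR@5: {A,T} ∩ {A,T} = {A,T} (intersection, +0)
KS@5: {T} ∪ {G} = {G,T} (union, +1)
FGKNRS@5: {A,T} ∩ {G,T} = {T} (intersection, +0)
per-site changes: [3, 2, 3, 3, 3, 3]; total = 17

A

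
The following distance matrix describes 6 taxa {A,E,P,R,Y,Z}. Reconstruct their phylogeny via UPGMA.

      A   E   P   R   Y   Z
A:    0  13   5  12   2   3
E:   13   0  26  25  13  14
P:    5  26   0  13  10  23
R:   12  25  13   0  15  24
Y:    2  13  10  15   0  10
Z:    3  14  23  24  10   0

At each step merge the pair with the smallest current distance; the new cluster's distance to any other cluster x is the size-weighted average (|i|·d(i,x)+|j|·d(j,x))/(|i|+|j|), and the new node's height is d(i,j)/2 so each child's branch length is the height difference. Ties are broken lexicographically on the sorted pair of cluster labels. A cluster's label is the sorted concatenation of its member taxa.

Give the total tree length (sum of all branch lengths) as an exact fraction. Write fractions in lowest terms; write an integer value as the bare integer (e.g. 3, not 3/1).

2207/60

iteration 1: select A,Y (d=2); attach at lengths (1, 1); label the merged cluster AY
  updated: d(AY,E)=13, d(AY,P)=15/2, d(AY,R)=27/2, d(AY,Z)=13/2
iteration 2: select AY,Z (d=13/2); attach at lengths (9/4, 13/4); label the merged cluster AYZ
  updated: d(AYZ,E)=40/3, d(AYZ,P)=38/3, d(AYZ,R)=17
iteration 3: select AYZ,P (d=38/3); attach at lengths (37/12, 19/3); label the merged cluster APYZ
  updated: d(APYZ,E)=33/2, d(APYZ,R)=16
iteration 4: select APYZ,R (d=16); attach at lengths (5/3, 8); label the merged cluster APRYZ
  updated: d(APRYZ,E)=91/5
iteration 5: select APRYZ,E (d=91/5); attach at lengths (11/10, 91/10); label the merged cluster AEPRYZ
final tree: (((((A:1,Y:1):9/4,Z:13/4):37/12,P:19/3):5/3,R:8):11/10,E:91/10)
total length: 2207/60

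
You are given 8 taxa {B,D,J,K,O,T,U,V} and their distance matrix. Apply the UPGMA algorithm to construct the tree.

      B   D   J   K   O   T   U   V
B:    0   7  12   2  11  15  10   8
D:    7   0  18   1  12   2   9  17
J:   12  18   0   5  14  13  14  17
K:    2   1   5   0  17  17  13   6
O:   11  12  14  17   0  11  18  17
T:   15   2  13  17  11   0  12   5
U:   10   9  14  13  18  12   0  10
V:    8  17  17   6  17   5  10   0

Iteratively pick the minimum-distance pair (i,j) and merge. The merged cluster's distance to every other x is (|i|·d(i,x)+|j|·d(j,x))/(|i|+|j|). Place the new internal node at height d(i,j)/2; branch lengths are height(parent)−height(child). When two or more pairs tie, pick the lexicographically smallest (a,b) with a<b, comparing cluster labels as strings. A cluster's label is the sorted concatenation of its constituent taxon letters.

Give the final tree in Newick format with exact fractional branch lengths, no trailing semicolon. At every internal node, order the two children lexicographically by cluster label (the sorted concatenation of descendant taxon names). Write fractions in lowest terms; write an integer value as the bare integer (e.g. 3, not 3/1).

1. join D+K (d=1) ⇒ DK; edges |D|=1/2, |K|=1/2
  updated: d(B,DK)=9/2, d(DK,J)=23/2, d(DK,O)=29/2, d(DK,T)=19/2, d(DK,U)=11, d(DK,V)=23/2
2. join B+DK (d=9/2) ⇒ BDK; edges |B|=9/4, |DK|=7/4
  updated: d(BDK,J)=35/3, d(BDK,O)=40/3, d(BDK,T)=34/3, d(BDK,U)=32/3, d(BDK,V)=31/3
3. join T+V (d=5) ⇒ TV; edges |T|=5/2, |V|=5/2
  updated: d(BDK,TV)=65/6, d(J,TV)=15, d(O,TV)=14, d(TV,U)=11
4. join BDK+U (d=32/3) ⇒ BDKU; edges |BDK|=37/12, |U|=16/3
  updated: d(BDKU,J)=49/4, d(BDKU,O)=29/2, d(BDKU,TV)=87/8
5. join BDKU+TV (d=87/8) ⇒ BDKTUV; edges |BDKU|=5/48, |TV|=47/16
  updated: d(BDKTUV,J)=79/6, d(BDKTUV,O)=43/3
6. join BDKTUV+J (d=79/6) ⇒ BDJKTUV; edges |BDKTUV|=55/48, |J|=79/12
  updated: d(BDJKTUV,O)=100/7
7. join BDJKTUV+O (d=100/7) ⇒ BDJKOTUV; edges |BDJKTUV|=47/84, |O|=50/7
final tree: (((((B:9/4,(D:1/2,K:1/2):7/4):37/12,U:16/3):5/48,(T:5/2,V:5/2):47/16):55/48,J:79/12):47/84,O:50/7)
total length: 12395/336

(((((B:9/4,(D:1/2,K:1/2):7/4):37/12,U:16/3):5/48,(T:5/2,V:5/2):47/16):55/48,J:79/12):47/84,O:50/7)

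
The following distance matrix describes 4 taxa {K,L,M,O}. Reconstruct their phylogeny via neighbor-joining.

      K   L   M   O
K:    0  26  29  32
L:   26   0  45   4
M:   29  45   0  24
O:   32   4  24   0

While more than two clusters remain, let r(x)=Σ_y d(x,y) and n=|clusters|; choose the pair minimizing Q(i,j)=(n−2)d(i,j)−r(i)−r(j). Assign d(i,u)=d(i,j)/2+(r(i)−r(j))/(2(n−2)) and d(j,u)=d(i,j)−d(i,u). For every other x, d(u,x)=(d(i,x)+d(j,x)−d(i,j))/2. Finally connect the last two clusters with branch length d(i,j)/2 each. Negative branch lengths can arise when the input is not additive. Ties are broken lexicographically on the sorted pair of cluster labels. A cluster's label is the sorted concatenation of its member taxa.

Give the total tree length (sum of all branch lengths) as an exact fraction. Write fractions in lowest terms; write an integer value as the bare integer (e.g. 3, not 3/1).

step 1: merge (K,M) at d=29, Q=-127; branch lengths K→47/4, M→69/4; new cluster KM
  updated: d(KM,L)=21, d(KM,O)=27/2
step 2: merge (KM,L) at d=21, Q=-77/2; branch lengths KM→61/4, L→23/4; new cluster KLM
  updated: d(KLM,O)=-7/4
step 3: merge (KLM,O) at d=-7/4; branch lengths KLM→-7/8, O→-7/8; new cluster KLMO
final tree: (((K:47/4,M:69/4):61/4,L:23/4):-7/8,O:-7/8)
total length: 193/4

193/4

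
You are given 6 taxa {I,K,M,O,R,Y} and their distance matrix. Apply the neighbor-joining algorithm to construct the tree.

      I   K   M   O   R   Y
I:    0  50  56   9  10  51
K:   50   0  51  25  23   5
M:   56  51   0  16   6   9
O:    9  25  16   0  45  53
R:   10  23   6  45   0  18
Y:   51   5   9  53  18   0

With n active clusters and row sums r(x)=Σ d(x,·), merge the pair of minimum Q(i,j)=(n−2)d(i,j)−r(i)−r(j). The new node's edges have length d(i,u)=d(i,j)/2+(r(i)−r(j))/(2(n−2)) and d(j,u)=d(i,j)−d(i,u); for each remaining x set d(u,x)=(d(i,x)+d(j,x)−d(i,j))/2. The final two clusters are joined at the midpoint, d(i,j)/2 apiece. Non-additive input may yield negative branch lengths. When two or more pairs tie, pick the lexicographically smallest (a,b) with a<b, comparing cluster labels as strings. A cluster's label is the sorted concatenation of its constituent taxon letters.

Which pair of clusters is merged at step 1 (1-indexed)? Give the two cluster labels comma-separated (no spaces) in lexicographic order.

step 1: merge (I,O) at d=9, Q=-288; branch lengths I→8, O→1; new cluster IO
  updated: d(IO,K)=33, d(IO,M)=63/2, d(IO,R)=23, d(IO,Y)=95/2
step 2: merge (K,Y) at d=5, Q=-353/2; branch lengths K→95/12, Y→-35/12; new cluster KY
  updated: d(IO,KY)=151/4, d(KY,M)=55/2, d(KY,R)=18
step 3: merge (IO,KY) at d=151/4, Q=-100; branch lengths IO→169/8, KY→133/8; new cluster IKOY
  updated: d(IKOY,M)=85/8, d(IKOY,R)=13/8
step 4: merge (IKOY,M) at d=85/8, Q=-73/4; branch lengths IKOY→25/8, M→15/2; new cluster IKMOY
  updated: d(IKMOY,R)=-3/2
step 5: merge (IKMOY,R) at d=-3/2; branch lengths IKMOY→-3/4, R→-3/4; new cluster IKMORY
final tree: ((((I:8,O:1):169/8,(K:95/12,Y:-35/12):133/8):25/8,M:15/2):-3/4,R:-3/4)
total length: 487/8

I,O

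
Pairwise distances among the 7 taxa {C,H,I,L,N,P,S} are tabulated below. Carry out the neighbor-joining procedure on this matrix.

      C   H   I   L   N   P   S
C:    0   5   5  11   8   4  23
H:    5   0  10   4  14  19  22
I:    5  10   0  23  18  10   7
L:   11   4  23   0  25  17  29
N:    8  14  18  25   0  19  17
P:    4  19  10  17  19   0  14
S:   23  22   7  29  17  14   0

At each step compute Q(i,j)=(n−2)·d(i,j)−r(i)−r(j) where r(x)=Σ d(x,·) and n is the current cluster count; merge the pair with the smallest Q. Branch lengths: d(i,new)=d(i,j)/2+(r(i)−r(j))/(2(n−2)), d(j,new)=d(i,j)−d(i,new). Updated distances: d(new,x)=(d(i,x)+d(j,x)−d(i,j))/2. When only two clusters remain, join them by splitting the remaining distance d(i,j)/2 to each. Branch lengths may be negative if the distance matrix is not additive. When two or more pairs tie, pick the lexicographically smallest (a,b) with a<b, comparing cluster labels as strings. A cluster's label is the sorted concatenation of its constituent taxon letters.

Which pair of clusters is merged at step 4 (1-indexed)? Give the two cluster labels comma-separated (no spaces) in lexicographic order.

C,HL

1. join H+L (d=4, Q=-163) ⇒ HL; edges |H|=-3/2, |L|=11/2
  updated: d(C,HL)=6, d(HL,I)=29/2, d(HL,N)=35/2, d(HL,P)=16, d(HL,S)=47/2
2. join I+S (d=7, Q=-111) ⇒ IS; edges |I|=-1/4, |S|=29/4
  updated: d(C,IS)=21/2, d(HL,IS)=31/2, d(IS,N)=14, d(IS,P)=17/2
3. join IS+P (d=17/2, Q=-141/2) ⇒ IPS; edges |IS|=53/12, |P|=49/12
  updated: d(C,IPS)=3, d(HL,IPS)=23/2, d(IPS,N)=49/4
4. join C+HL (d=6, Q=-40) ⇒ CHL; edges |C|=-3/2, |HL|=15/2
  updated: d(CHL,IPS)=17/4, d(CHL,N)=39/4
5. join CHL+IPS (d=17/4, Q=-105/4) ⇒ CHILPS; edges |CHL|=7/8, |IPS|=27/8
  updated: d(CHILPS,N)=71/8
6. join CHILPS+N (d=71/8) ⇒ CHILNPS; edges |CHILPS|=71/16, |N|=71/16
final tree: (((C:-3/2,(H:-3/2,L:11/2):15/2):7/8,((I:-1/4,S:29/4):53/12,P:49/12):27/8):71/16,N:71/16)
total length: 309/8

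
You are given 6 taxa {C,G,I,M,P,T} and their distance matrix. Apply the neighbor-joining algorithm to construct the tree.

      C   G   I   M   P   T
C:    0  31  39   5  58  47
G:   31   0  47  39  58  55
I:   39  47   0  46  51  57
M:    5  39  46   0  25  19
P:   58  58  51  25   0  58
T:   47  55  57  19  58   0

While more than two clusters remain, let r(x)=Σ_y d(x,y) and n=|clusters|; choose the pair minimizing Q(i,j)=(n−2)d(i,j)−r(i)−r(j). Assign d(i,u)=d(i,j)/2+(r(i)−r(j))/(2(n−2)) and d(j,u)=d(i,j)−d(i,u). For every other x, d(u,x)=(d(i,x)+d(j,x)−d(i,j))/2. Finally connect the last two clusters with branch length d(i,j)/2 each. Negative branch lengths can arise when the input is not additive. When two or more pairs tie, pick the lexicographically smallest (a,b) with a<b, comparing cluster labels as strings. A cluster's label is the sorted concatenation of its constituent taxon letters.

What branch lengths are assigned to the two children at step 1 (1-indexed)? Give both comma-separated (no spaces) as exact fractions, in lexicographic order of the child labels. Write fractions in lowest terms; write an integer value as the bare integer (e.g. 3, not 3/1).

33/4,-13/4

1. join C+M (d=5, Q=-294) ⇒ CM; edges |C|=33/4, |M|=-13/4
  updated: d(CM,G)=65/2, d(CM,I)=40, d(CM,P)=39, d(CM,T)=61/2
2. join CM+T (d=61/2, Q=-251) ⇒ CMT; edges |CM|=11/2, |T|=25
  updated: d(CMT,G)=57/2, d(CMT,I)=133/4, d(CMT,P)=133/4
3. join CMT+G (d=57/2, Q=-343/2) ⇒ CGMT; edges |CMT|=37/8, |G|=191/8
  updated: d(CGMT,I)=207/8, d(CGMT,P)=251/8
4. join CGMT+I (d=207/8, Q=-433/4) ⇒ CGIMT; edges |CGMT|=25/8, |I|=91/4
  updated: d(CGIMT,P)=113/4
5. join CGIMT+P (d=113/4) ⇒ CGIMPT; edges |CGIMT|=113/8, |P|=113/8
final tree: (((((C:33/4,M:-13/4):11/2,T:25):37/8,G:191/8):25/8,I:91/4):113/8,P:113/8)
total length: 945/8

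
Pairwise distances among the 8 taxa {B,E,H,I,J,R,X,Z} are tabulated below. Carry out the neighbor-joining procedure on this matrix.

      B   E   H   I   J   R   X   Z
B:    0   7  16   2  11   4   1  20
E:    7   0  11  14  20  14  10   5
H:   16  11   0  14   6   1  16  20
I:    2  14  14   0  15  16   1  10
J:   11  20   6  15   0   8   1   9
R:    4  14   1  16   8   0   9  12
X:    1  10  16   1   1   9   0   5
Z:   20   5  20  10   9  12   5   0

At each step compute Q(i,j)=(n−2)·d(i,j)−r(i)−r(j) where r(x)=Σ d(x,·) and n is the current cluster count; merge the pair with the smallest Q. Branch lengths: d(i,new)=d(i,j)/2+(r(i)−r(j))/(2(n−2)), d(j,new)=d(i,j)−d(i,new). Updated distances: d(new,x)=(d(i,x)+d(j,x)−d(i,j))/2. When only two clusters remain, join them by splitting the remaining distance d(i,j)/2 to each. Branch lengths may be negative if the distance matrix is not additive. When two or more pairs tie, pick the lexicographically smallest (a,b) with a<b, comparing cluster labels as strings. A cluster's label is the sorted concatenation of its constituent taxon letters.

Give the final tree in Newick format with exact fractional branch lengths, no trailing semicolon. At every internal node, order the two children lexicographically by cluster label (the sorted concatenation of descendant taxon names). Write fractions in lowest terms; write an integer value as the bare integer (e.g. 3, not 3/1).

((((B:1/2,I:3/2):37/16,X:-37/16):9/4,(E:57/20,Z:43/20):39/8):7/4,((H:13/6,R:-7/6):137/32,J:71/32):7/4)

step 1: merge (H,R) at d=1, Q=-142; branch lengths H→13/6, R→-7/6; new cluster HR
  updated: d(B,HR)=19/2, d(E,HR)=12, d(HR,I)=29/2, d(HR,J)=13/2, d(HR,X)=12, d(HR,Z)=31/2
step 2: merge (E,Z) at d=5, Q=-215/2; branch lengths E→57/20, Z→43/20; new cluster EZ
  updated: d(B,EZ)=11, d(EZ,HR)=45/4, d(EZ,I)=19/2, d(EZ,J)=12, d(EZ,X)=5
step 3: merge (HR,J) at d=13/2, Q=-293/4; branch lengths HR→137/32, J→71/32; new cluster HJR
  updated: d(B,HJR)=7, d(EZ,HJR)=67/8, d(HJR,I)=23/2, d(HJR,X)=13/4
step 4: merge (B,I) at d=2, Q=-39; branch lengths B→1/2, I→3/2; new cluster BI
  updated: d(BI,EZ)=37/4, d(BI,HJR)=33/4, d(BI,X)=0
step 5: merge (BI,X) at d=0, Q=-103/4; branch lengths BI→37/16, X→-37/16; new cluster BIX
  updated: d(BIX,EZ)=57/8, d(BIX,HJR)=23/4
step 6: merge (BIX,EZ) at d=57/8, Q=-85/4; branch lengths BIX→9/4, EZ→39/8; new cluster BEIXZ
  updated: d(BEIXZ,HJR)=7/2
step 7: merge (BEIXZ,HJR) at d=7/2; branch lengths BEIXZ→7/4, HJR→7/4; new cluster BEHIJRXZ
final tree: ((((B:1/2,I:3/2):37/16,X:-37/16):9/4,(E:57/20,Z:43/20):39/8):7/4,((H:13/6,R:-7/6):137/32,J:71/32):7/4)
total length: 201/8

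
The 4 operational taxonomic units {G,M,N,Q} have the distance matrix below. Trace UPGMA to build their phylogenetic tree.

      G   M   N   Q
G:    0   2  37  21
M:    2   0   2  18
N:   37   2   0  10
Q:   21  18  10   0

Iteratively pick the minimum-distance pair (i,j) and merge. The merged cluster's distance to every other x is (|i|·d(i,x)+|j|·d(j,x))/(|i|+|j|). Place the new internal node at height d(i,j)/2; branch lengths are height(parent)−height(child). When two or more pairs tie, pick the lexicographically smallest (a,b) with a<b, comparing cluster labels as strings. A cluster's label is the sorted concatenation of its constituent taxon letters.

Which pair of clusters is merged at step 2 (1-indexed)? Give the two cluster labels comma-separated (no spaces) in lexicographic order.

iteration 1: select G,M (d=2); attach at lengths (1, 1); label the merged cluster GM
  updated: d(GM,N)=39/2, d(GM,Q)=39/2
iteration 2: select N,Q (d=10); attach at lengths (5, 5); label the merged cluster NQ
  updated: d(GM,NQ)=39/2
iteration 3: select GM,NQ (d=39/2); attach at lengths (35/4, 19/4); label the merged cluster GMNQ
final tree: ((G:1,M:1):35/4,(N:5,Q:5):19/4)
total length: 51/2

N,Q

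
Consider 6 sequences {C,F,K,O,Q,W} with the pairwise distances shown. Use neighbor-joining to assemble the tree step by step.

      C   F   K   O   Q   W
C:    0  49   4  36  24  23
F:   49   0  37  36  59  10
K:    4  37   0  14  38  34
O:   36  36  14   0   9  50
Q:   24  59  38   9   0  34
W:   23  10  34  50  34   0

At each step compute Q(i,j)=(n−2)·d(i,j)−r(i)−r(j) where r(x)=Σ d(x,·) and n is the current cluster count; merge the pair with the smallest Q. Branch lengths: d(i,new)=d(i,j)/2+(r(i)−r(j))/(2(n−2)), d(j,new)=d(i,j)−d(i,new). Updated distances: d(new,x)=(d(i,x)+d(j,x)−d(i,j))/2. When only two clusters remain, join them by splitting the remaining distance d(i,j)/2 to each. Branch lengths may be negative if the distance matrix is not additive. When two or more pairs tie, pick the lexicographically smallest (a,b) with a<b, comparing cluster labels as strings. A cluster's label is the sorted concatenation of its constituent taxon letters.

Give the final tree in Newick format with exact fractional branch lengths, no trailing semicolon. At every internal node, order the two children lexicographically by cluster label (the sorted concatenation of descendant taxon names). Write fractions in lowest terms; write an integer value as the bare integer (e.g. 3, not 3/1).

(((C:25/8,K:7/8):15/2,(F:10,W:0):85/4):7,(O:23/12,Q:85/12):7)

step 1: merge (F,W) at d=10, Q=-302; branch lengths F→10, W→0; new cluster FW
  updated: d(C,FW)=31, d(FW,K)=61/2, d(FW,O)=38, d(FW,Q)=83/2
step 2: merge (O,Q) at d=9, Q=-365/2; branch lengths O→23/12, Q→85/12; new cluster OQ
  updated: d(C,OQ)=51/2, d(FW,OQ)=141/4, d(K,OQ)=43/2
step 3: merge (C,K) at d=4, Q=-217/2; branch lengths C→25/8, K→7/8; new cluster CK
  updated: d(CK,FW)=115/4, d(CK,OQ)=43/2
step 4: merge (CK,FW) at d=115/4, Q=-171/2; branch lengths CK→15/2, FW→85/4; new cluster CFKW
  updated: d(CFKW,OQ)=14
step 5: merge (CFKW,OQ) at d=14; branch lengths CFKW→7, OQ→7; new cluster CFKOQW
final tree: (((C:25/8,K:7/8):15/2,(F:10,W:0):85/4):7,(O:23/12,Q:85/12):7)
total length: 263/4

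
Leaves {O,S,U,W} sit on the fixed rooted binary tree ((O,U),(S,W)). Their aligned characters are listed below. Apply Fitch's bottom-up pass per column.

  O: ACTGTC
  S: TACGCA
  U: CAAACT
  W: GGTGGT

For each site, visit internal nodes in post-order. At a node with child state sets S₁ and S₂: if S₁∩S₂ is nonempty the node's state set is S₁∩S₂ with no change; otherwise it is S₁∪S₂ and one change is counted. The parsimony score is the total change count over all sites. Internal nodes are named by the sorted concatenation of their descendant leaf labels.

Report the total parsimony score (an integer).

[col 0] OU: children O:{A}, U:{C} ∪→ {A,C}; cost 1
[col 0] SW: children S:{T}, W:{G} ∪→ {G,T}; cost 1
[col 0] OSUW: children OU:{A,C}, SW:{G,T} ∪→ {A,C,G,T}; cost 1
[col 1] OU: children O:{C}, U:{A} ∪→ {A,C}; cost 1
[col 1] SW: children S:{A}, W:{G} ∪→ {A,G}; cost 1
[col 1] OSUW: children OU:{A,C}, SW:{A,G} ∩→ {A}; cost 0
[col 2] OU: children O:{T}, U:{A} ∪→ {A,T}; cost 1
[col 2] SW: children S:{C}, W:{T} ∪→ {C,T}; cost 1
[col 2] OSUW: children OU:{A,T}, SW:{C,T} ∩→ {T}; cost 0
[col 3] OU: children O:{G}, U:{A} ∪→ {A,G}; cost 1
[col 3] SW: children S:{G}, W:{G} ∩→ {G}; cost 0
[col 3] OSUW: children OU:{A,G}, SW:{G} ∩→ {G}; cost 0
[col 4] OU: children O:{T}, U:{C} ∪→ {C,T}; cost 1
[col 4] SW: children S:{C}, W:{G} ∪→ {C,G}; cost 1
[col 4] OSUW: children OU:{C,T}, SW:{C,G} ∩→ {C}; cost 0
[col 5] OU: children O:{C}, U:{T} ∪→ {C,T}; cost 1
[col 5] SW: children S:{A}, W:{T} ∪→ {A,T}; cost 1
[col 5] OSUW: children OU:{C,T}, SW:{A,T} ∩→ {T}; cost 0
per-site changes: [3, 2, 2, 1, 2, 2]; total = 12

12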